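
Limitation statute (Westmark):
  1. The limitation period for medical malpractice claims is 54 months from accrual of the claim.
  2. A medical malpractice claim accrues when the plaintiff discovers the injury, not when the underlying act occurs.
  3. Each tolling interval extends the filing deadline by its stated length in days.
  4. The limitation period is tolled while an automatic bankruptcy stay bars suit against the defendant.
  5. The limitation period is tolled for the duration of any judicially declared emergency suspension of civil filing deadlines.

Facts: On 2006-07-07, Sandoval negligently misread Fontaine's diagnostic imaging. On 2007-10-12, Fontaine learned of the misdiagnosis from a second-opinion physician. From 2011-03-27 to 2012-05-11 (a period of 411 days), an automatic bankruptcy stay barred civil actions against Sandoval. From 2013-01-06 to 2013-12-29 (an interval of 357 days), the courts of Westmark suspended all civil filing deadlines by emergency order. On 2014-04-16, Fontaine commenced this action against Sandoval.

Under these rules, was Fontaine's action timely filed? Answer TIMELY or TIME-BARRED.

TIMELY

Under the discovery rule, the claim accrued on 2007-10-12, when Fontaine discovered the injury — not on the 2006-07-07 date of the underlying act.
54 months from 2007-10-12 is 2012-04-12.
The automatic bankruptcy stay from 2011-03-27 to 2012-05-11 tolled the period for 411 days, extending the deadline to 2013-05-28.
The period was tolled for 357 days by the emergency suspension of filing deadlines (2013-01-06 to 2013-12-29), pushing the deadline to 2014-05-20.
Fontaine filed on 2014-04-16, before the 2014-05-20 deadline, so the action is timely.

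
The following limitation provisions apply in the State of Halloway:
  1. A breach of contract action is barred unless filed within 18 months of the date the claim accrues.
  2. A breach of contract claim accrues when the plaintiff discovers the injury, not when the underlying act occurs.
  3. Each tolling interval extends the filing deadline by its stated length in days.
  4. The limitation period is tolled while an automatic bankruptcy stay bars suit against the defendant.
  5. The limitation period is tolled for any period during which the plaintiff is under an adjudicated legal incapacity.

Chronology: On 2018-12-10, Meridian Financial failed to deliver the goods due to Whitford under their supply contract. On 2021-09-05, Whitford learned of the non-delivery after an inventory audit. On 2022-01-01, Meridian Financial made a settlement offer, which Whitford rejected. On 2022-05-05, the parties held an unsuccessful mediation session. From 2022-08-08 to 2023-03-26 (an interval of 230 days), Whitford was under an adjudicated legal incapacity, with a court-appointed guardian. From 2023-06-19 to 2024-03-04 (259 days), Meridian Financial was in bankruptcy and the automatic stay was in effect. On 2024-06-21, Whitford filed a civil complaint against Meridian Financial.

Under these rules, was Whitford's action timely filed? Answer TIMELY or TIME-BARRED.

The claim did not accrue until Whitford discovered the injury on 2021-09-05; the 2018-12-10 act date does not start the clock under the stated rule.
Adding the 18 months base period to 2021-09-05 gives a deadline of 2023-03-05, before any tolling.
Because the plaintiff's legal incapacity ran from 2022-08-08 to 2023-03-26, the deadline is extended by 230 days to 2023-10-21.
The period was tolled for 259 days by the automatic bankruptcy stay (2023-06-19 to 2024-03-04), pushing the deadline to 2024-07-06.
The other events in the timeline have no effect on the limitation period under the stated rules.
Filing on 2024-06-21 beat the 2024-07-06 deadline — the action is timely.

TIMELY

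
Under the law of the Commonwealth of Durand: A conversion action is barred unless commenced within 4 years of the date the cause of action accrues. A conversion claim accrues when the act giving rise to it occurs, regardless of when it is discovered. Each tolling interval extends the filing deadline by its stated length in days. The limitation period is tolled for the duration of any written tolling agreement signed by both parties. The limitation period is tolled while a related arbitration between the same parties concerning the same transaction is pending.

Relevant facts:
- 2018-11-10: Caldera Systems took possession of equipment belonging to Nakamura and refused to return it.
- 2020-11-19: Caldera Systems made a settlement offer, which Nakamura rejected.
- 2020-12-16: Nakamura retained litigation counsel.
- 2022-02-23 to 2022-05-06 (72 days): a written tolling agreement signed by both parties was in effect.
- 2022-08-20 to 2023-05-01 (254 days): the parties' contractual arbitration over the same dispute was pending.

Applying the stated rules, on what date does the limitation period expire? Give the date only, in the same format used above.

2023-10-02

The claim accrued on 2018-11-10, when the wrongful act occurred.
Adding the 4 years base period to 2018-11-10 gives a deadline of 2022-11-10, before any tolling.
The written tolling agreement from 2022-02-23 to 2022-05-06 tolled the period for 72 days, extending the deadline to 2023-01-21.
The period was tolled for 254 days by the pending related arbitration (2022-08-20 to 2023-05-01), pushing the deadline to 2023-10-02.
None of the other events listed affects the running of the period under the stated rules.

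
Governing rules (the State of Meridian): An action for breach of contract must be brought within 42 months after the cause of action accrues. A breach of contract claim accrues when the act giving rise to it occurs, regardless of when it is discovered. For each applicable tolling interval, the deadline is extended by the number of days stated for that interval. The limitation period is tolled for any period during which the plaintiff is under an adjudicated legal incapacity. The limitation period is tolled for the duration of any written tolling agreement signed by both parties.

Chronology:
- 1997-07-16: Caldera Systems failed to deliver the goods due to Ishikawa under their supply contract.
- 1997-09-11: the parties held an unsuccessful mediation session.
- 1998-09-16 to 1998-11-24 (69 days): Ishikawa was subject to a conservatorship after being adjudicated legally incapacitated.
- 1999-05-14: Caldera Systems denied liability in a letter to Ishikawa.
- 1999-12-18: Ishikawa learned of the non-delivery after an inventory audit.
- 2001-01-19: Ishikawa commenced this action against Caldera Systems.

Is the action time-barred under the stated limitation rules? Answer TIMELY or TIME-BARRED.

TIMELY

Because the rule ties accrual to occurrence, the claim accrued on 1997-07-16, not on the 1999-12-18 discovery date.
The untolled deadline — 42 months after 1997-07-16 — is 2001-01-16.
The period was tolled for 69 days by the plaintiff's legal incapacity (1998-09-16 to 1998-11-24), pushing the deadline to 2001-03-26.
The other events in the timeline have no effect on the limitation period under the stated rules.
The 2001-01-19 filing precedes the 2001-03-26 deadline; the claim is timely.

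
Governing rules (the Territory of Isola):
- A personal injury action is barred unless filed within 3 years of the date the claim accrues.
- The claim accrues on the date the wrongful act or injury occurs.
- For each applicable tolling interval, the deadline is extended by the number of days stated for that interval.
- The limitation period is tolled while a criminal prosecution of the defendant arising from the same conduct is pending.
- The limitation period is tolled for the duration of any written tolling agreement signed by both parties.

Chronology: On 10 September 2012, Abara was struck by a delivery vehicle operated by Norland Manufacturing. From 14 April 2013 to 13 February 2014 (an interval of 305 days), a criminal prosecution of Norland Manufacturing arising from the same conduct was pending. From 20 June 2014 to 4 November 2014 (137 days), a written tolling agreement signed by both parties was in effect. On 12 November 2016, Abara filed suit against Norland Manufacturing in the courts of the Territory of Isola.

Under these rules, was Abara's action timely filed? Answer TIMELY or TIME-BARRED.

TIMELY

The limitation period began to run on 10 September 2012.
Adding the 3 years base period to 10 September 2012 gives a deadline of 10 September 2015, before any tolling.
The period was tolled for 305 days by the pending criminal prosecution (14 April 2013 to 13 February 2014), pushing the deadline to 11 July 2016.
The period was tolled for 137 days by the written tolling agreement (20 June 2014 to 4 November 2014), pushing the deadline to 25 November 2016.
Filing on 12 November 2016 beat the 25 November 2016 deadline — the action is timely.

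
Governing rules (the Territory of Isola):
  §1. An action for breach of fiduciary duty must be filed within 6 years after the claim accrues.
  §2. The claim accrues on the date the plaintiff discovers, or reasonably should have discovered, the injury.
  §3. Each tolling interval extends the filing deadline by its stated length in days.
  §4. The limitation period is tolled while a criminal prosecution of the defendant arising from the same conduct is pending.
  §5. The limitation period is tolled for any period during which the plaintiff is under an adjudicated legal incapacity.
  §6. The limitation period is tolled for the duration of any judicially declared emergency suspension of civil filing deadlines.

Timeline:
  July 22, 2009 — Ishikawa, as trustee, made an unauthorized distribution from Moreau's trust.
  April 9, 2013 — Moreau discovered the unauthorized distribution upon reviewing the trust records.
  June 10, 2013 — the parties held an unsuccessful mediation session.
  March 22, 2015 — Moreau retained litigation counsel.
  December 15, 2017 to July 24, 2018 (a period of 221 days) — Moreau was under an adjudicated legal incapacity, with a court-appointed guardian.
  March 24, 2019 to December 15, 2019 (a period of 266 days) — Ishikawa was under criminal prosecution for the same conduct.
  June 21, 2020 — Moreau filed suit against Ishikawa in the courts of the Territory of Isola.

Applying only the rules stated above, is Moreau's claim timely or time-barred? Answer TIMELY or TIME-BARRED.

TIMELY

Under the discovery rule, the claim accrued on April 9, 2013, when Moreau discovered the injury — not on the July 22, 2009 date of the underlying act.
The untolled deadline — 6 years after April 9, 2013 — is April 9, 2019.
Because the plaintiff's legal incapacity ran from December 15, 2017 to July 24, 2018, the deadline is extended by 221 days to November 16, 2019.
Because the pending criminal prosecution ran from March 24, 2019 to December 15, 2019, the deadline is extended by 266 days to August 8, 2020.
The other events in the timeline have no effect on the limitation period under the stated rules.
The June 21, 2020 filing precedes the August 8, 2020 deadline; the claim is timely.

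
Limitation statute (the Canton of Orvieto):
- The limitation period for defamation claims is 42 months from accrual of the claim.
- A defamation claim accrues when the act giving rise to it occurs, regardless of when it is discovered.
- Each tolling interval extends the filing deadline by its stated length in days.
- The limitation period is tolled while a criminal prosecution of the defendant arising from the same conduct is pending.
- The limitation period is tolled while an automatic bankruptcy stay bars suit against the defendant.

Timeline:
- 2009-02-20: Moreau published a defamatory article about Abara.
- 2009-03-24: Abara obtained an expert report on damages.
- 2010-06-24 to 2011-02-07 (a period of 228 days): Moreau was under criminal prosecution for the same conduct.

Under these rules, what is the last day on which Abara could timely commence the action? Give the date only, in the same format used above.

2013-04-05

The claim accrued on 2009-02-20, when the wrongful act occurred.
42 months from 2009-02-20 is 2012-08-20.
The pending criminal prosecution from 2010-06-24 to 2011-02-07 tolled the period for 228 days, extending the deadline to 2013-04-05.
None of the other events listed affects the running of the period under the stated rules.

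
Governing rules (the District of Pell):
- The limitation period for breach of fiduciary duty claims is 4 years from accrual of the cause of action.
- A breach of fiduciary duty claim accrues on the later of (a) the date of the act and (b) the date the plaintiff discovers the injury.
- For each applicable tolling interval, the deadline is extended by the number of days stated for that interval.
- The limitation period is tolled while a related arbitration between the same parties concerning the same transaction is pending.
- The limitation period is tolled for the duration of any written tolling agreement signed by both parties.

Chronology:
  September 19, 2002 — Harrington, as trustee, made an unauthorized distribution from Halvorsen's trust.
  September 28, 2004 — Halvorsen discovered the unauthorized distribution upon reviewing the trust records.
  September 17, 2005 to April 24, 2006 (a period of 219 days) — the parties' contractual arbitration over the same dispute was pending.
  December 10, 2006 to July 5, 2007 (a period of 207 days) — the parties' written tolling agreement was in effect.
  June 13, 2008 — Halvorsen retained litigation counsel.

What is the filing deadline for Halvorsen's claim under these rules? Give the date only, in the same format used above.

Taking the later of the act (September 19, 2002) and discovery (September 28, 2004), the claim accrued on September 28, 2004.
Adding the 4 years base period to September 28, 2004 gives a deadline of September 28, 2008, before any tolling.
The pending related arbitration from September 17, 2005 to April 24, 2006 tolled the period for 219 days, extending the deadline to May 5, 2009.
Because the written tolling agreement ran from December 10, 2006 to July 5, 2007, the deadline is extended by 207 days to November 28, 2009.
Nothing else in the chronology tolls or restarts the period.

November 28, 2009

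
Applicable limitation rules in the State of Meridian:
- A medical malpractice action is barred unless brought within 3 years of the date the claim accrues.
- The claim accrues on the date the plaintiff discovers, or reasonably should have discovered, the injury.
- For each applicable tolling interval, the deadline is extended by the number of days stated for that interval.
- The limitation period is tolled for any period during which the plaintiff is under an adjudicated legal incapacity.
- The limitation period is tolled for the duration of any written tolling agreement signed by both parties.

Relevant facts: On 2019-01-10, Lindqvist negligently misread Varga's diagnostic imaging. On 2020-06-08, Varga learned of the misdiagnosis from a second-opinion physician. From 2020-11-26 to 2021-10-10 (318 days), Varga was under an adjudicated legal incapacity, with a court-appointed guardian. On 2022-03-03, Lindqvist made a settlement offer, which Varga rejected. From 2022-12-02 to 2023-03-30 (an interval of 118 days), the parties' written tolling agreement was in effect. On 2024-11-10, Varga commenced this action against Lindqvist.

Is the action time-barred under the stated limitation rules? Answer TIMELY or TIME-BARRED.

TIME-BARRED

Under the discovery rule, the claim accrued on 2020-06-08, when Varga discovered the injury — not on the 2019-01-10 date of the underlying act.
Adding the 3 years base period to 2020-06-08 gives a deadline of 2023-06-08, before any tolling.
The plaintiff's legal incapacity from 2020-11-26 to 2021-10-10 tolled the period for 318 days, extending the deadline to 2024-04-21.
The period was tolled for 118 days by the written tolling agreement (2022-12-02 to 2023-03-30), pushing the deadline to 2024-08-17.
None of the other events listed affects the running of the period under the stated rules.
The 2024-11-10 filing falls after the 2024-08-17 deadline; the claim is time-barred.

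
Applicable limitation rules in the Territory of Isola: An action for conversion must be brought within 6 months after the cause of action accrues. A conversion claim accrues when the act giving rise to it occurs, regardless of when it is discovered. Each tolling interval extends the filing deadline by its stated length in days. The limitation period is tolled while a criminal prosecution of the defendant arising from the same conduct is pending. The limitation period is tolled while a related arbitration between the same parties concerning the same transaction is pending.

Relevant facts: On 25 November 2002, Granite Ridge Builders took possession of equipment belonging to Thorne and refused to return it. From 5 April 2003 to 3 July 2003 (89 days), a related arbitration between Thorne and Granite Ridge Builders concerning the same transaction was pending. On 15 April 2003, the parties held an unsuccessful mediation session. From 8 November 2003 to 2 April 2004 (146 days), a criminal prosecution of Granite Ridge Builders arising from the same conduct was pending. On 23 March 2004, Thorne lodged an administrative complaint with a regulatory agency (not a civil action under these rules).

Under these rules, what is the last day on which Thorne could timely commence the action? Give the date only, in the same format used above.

The limitation period began to run on 25 November 2002.
The untolled deadline — 6 months after 25 November 2002 — is 25 May 2003.
Because the pending related arbitration ran from 5 April 2003 to 3 July 2003, the deadline is extended by 89 days to 22 August 2003.
By the time the pending criminal prosecution began on 8 November 2003, the limitation period had already expired on 22 August 2003; that interval cannot revive it.
None of the other events listed affects the running of the period under the stated rules.

22 August 2003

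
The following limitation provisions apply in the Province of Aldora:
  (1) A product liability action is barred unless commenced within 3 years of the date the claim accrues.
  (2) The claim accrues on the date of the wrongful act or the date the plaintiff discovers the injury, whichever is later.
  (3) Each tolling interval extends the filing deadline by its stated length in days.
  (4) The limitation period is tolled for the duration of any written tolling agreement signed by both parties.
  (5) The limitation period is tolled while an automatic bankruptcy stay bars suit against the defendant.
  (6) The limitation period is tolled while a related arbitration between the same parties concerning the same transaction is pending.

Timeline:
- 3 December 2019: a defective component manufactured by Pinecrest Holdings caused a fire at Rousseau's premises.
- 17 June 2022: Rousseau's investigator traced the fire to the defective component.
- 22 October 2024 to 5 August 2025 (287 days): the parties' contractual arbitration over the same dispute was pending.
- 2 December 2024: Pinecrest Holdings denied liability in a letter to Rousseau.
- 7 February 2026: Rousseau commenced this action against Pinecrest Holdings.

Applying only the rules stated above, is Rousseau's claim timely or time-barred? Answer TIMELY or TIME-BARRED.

The claim accrued on 17 June 2022 — the later of the 3 December 2019 act and the 17 June 2022 discovery.
Adding the 3 years base period to 17 June 2022 gives a deadline of 17 June 2025, before any tolling.
Because the pending related arbitration ran from 22 October 2024 to 5 August 2025, the deadline is extended by 287 days to 31 March 2026.
The other events in the timeline have no effect on the limitation period under the stated rules.
The 7 February 2026 filing precedes the 31 March 2026 deadline; the claim is timely.

TIMELY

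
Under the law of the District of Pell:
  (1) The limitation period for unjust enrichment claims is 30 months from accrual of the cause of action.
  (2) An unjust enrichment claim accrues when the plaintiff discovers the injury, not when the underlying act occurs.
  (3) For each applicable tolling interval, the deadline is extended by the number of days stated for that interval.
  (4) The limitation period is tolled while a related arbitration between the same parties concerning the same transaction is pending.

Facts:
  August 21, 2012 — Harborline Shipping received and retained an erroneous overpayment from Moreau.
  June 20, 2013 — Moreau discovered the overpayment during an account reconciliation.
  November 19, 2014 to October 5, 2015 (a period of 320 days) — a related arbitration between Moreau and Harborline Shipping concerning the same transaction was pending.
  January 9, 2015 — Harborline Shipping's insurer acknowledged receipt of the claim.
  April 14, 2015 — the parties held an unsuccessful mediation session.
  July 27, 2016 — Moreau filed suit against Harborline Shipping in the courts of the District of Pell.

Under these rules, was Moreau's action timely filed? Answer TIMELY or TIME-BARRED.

Accrual is tied to discovery, so the period began on June 20, 2013 rather than on August 21, 2012 when the act occurred.
30 months from June 20, 2013 is December 20, 2015.
The period was tolled for 320 days by the pending related arbitration (November 19, 2014 to October 5, 2015), pushing the deadline to November 4, 2016.
None of the other events listed affects the running of the period under the stated rules.
Moreau filed on July 27, 2016, before the November 4, 2016 deadline, so the action is timely.

TIMELY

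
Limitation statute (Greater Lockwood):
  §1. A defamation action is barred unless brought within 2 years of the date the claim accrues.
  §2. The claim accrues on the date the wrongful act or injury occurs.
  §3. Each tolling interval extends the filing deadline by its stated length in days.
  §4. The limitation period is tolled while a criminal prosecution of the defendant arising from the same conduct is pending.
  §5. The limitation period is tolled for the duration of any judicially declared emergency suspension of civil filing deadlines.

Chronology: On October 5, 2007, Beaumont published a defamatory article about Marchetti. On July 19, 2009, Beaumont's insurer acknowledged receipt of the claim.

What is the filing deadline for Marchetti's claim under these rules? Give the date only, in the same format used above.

October 5, 2009

The claim accrued on October 5, 2007, the date of the act.
The untolled deadline — 2 years after October 5, 2007 — is October 5, 2009.
The other events in the timeline have no effect on the limitation period under the stated rules.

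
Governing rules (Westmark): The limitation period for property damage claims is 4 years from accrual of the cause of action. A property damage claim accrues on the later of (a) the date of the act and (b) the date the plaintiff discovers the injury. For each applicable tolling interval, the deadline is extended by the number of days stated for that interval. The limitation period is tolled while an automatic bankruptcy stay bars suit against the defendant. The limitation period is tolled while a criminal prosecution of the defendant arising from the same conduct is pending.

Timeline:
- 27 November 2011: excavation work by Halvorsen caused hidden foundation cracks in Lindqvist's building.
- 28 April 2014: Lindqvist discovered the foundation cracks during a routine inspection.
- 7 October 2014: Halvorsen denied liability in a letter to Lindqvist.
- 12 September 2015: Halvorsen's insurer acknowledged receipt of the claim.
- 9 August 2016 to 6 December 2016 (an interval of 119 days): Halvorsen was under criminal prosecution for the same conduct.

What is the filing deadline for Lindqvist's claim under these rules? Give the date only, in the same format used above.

The claim accrued on 28 April 2014 — the later of the 27 November 2011 act and the 28 April 2014 discovery.
Adding the 4 years base period to 28 April 2014 gives a deadline of 28 April 2018, before any tolling.
The pending criminal prosecution from 9 August 2016 to 6 December 2016 tolled the period for 119 days, extending the deadline to 25 August 2018.
Nothing else in the chronology tolls or restarts the period.

25 August 2018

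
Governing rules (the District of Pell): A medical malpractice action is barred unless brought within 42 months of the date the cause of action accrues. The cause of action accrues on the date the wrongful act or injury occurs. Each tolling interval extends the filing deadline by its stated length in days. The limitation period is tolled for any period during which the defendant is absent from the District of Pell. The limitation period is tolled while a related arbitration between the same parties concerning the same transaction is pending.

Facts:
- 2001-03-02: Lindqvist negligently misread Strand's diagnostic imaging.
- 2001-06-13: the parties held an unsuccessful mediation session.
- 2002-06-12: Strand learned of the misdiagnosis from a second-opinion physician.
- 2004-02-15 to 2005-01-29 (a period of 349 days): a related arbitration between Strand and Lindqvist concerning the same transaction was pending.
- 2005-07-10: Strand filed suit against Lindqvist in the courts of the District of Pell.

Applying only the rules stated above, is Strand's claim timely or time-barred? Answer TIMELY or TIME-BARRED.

Accrual is governed by the date of the act, so the period began to run on 2001-03-02; the later discovery on 2002-06-12 is irrelevant under the stated rule.
Adding the 42 months base period to 2001-03-02 gives a deadline of 2004-09-02, before any tolling.
The pending related arbitration from 2004-02-15 to 2005-01-29 tolled the period for 349 days, extending the deadline to 2005-08-17.
Nothing else in the chronology tolls or restarts the period.
The 2005-07-10 filing precedes the 2005-08-17 deadline; the claim is timely.

TIMELY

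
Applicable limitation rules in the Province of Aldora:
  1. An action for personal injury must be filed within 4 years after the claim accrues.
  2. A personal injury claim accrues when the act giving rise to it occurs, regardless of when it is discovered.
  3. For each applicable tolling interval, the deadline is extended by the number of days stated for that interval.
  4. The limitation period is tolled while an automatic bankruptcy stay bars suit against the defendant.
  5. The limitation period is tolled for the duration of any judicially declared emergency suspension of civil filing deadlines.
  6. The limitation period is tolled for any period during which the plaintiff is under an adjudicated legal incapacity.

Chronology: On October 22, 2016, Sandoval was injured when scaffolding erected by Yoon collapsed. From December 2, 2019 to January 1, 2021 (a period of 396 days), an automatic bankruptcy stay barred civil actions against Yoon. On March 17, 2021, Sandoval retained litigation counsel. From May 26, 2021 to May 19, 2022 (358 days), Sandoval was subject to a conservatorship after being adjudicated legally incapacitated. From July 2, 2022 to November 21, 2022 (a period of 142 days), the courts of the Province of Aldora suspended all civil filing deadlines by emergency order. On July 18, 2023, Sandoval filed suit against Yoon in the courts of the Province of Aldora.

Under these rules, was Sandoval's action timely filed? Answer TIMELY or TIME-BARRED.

The claim accrued on October 22, 2016, the date of the act.
4 years from October 22, 2016 is October 22, 2020.
The automatic bankruptcy stay from December 2, 2019 to January 1, 2021 tolled the period for 396 days, extending the deadline to November 22, 2021.
Because the plaintiff's legal incapacity ran from May 26, 2021 to May 19, 2022, the deadline is extended by 358 days to November 15, 2022.
The emergency suspension of filing deadlines from July 2, 2022 to November 21, 2022 tolled the period for 142 days, extending the deadline to April 6, 2023.
The other events in the timeline have no effect on the limitation period under the stated rules.
Filing on July 18, 2023 missed the April 6, 2023 deadline — the action is time-barred.

TIME-BARRED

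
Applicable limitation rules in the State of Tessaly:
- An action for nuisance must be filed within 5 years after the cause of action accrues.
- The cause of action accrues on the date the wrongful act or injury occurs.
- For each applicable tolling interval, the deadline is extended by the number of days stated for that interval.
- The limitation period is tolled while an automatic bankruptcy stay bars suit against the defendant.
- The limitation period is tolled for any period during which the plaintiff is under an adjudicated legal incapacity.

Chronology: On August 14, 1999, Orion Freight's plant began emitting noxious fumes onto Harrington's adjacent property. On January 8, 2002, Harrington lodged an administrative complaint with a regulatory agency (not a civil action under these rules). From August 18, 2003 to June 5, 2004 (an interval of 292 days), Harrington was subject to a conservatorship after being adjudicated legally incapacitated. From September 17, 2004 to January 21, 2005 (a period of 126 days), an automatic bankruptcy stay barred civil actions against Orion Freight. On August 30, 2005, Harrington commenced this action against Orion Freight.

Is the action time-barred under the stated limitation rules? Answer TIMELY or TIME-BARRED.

The cause of action accrued on August 14, 1999, the date of the act.
5 years from August 14, 1999 is August 14, 2004.
The plaintiff's legal incapacity from August 18, 2003 to June 5, 2004 tolled the period for 292 days, extending the deadline to June 2, 2005.
The automatic bankruptcy stay from September 17, 2004 to January 21, 2005 tolled the period for 126 days, extending the deadline to October 6, 2005.
Nothing else in the chronology tolls or restarts the period.
The August 30, 2005 filing precedes the October 6, 2005 deadline; the claim is timely.

TIMELY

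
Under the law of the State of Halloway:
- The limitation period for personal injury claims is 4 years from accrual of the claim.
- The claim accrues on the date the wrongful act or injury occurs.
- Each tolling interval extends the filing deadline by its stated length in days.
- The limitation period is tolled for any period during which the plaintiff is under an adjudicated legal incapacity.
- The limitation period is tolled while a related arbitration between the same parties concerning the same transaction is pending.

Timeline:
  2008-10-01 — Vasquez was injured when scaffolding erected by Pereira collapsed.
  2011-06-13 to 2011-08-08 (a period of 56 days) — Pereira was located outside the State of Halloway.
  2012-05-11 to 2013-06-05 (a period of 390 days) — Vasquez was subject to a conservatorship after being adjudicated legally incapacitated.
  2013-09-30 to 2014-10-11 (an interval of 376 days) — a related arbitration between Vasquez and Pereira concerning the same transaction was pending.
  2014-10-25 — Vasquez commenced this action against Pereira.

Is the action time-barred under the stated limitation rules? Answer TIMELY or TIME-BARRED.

TIMELY

The claim accrued on 2008-10-01, the date of the act.
Adding the 4 years base period to 2008-10-01 gives a deadline of 2012-10-01, before any tolling.
The period was tolled for 390 days by the plaintiff's legal incapacity (2012-05-11 to 2013-06-05), pushing the deadline to 2013-10-26.
The pending related arbitration from 2013-09-30 to 2014-10-11 tolled the period for 376 days, extending the deadline to 2014-11-06.
No stated provision tolls the period for the defendant's absence, so the interval from 2011-06-13 to 2011-08-08 has no effect on the deadline.
Vasquez filed on 2014-10-25, before the 2014-11-06 deadline, so the action is timely.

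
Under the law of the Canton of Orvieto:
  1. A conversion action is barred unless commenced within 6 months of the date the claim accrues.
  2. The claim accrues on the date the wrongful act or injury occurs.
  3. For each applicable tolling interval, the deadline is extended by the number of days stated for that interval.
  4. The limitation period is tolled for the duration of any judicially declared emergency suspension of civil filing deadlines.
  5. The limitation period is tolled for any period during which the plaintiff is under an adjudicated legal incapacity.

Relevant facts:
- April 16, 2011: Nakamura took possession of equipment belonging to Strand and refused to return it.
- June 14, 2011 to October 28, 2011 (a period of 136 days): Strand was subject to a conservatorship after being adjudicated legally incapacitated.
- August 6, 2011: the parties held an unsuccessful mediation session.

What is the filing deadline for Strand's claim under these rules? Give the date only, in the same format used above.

February 29, 2012

The claim accrued on April 16, 2011, the date of the act.
6 months from April 16, 2011 is October 16, 2011.
Because the plaintiff's legal incapacity ran from June 14, 2011 to October 28, 2011, the deadline is extended by 136 days to February 29, 2012.
The other events in the timeline have no effect on the limitation period under the stated rules.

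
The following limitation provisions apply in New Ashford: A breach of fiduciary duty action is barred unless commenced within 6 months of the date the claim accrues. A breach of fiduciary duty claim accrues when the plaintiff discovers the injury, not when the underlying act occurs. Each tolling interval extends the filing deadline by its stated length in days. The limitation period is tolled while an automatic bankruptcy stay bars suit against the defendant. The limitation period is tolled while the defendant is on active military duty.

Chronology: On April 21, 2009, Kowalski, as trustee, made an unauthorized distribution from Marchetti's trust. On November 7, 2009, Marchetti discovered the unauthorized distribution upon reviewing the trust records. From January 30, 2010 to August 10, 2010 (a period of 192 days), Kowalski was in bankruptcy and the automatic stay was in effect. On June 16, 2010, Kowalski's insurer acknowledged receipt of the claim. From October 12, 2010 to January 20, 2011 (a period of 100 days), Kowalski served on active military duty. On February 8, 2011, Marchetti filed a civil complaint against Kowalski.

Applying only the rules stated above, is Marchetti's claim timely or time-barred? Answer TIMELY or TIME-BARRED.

TIMELY

The claim did not accrue until Marchetti discovered the injury on November 7, 2009; the April 21, 2009 act date does not start the clock under the stated rule.
Adding the 6 months base period to November 7, 2009 gives a deadline of May 7, 2010, before any tolling.
Because the automatic bankruptcy stay ran from January 30, 2010 to August 10, 2010, the deadline is extended by 192 days to November 15, 2010.
The period was tolled for 100 days by the defendant's active military service (October 12, 2010 to January 20, 2011), pushing the deadline to February 23, 2011.
Nothing else in the chronology tolls or restarts the period.
Marchetti filed on February 8, 2011, before the February 23, 2011 deadline, so the action is timely.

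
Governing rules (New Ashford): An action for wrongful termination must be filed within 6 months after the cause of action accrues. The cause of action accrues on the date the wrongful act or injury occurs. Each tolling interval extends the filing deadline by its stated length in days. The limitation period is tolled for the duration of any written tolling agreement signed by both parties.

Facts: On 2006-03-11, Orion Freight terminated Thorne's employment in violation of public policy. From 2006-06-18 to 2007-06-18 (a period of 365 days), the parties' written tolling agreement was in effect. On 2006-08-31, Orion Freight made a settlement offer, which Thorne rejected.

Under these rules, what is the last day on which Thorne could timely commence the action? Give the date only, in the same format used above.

The limitation period began to run on 2006-03-11.
Adding the 6 months base period to 2006-03-11 gives a deadline of 2006-09-11, before any tolling.
The period was tolled for 365 days by the written tolling agreement (2006-06-18 to 2007-06-18), pushing the deadline to 2007-09-11.
The other events in the timeline have no effect on the limitation period under the stated rules.

2007-09-11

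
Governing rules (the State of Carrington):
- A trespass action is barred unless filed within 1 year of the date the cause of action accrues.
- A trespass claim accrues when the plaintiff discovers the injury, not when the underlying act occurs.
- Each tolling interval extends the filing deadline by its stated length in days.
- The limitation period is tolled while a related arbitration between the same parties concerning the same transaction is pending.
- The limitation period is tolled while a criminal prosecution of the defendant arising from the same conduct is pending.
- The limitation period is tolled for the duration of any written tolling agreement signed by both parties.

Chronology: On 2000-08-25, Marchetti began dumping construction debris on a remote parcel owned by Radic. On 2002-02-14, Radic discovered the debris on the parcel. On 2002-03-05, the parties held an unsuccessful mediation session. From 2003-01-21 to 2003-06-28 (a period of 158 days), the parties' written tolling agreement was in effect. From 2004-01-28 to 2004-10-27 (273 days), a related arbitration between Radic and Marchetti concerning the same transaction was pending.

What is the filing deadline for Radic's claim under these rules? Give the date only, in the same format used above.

The claim did not accrue until Radic discovered the injury on 2002-02-14; the 2000-08-25 act date does not start the clock under the stated rule.
Adding the 1 year base period to 2002-02-14 gives a deadline of 2003-02-14, before any tolling.
Because the written tolling agreement ran from 2003-01-21 to 2003-06-28, the deadline is extended by 158 days to 2003-07-22.
The pending related arbitration from 2004-01-28 to 2004-10-27 began after the period had already run on 2003-07-22, so it has no tolling effect.
The other events in the timeline have no effect on the limitation period under the stated rules.

2003-07-22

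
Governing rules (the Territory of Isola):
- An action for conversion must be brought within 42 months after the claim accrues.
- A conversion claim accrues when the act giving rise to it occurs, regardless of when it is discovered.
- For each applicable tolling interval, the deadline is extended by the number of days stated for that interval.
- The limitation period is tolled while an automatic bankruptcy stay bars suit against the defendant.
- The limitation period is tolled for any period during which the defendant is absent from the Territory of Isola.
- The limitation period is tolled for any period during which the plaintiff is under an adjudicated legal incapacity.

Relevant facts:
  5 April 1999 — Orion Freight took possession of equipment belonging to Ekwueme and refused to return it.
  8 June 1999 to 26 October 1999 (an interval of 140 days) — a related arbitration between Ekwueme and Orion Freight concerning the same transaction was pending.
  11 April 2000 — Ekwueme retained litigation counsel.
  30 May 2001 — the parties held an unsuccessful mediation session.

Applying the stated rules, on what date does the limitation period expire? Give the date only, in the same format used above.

The claim accrued on 5 April 1999, the date of the act.
42 months from 5 April 1999 is 5 October 2002.
Although a pending arbitration ran from 8 June 1999 to 26 October 1999, the stated rules do not make that a tolling event, so it is disregarded.
The other events in the timeline have no effect on the limitation period under the stated rules.

5 October 2002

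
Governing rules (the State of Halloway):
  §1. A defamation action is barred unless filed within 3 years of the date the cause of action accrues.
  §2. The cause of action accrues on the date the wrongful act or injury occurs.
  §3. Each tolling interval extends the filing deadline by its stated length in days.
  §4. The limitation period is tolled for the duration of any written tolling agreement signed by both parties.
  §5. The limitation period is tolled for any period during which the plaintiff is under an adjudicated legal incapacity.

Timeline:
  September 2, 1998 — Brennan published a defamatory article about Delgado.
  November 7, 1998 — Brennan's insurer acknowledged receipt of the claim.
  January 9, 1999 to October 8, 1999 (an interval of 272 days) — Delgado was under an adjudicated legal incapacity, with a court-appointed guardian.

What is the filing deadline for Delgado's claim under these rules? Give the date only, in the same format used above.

The claim accrued on September 2, 1998, when the wrongful act occurred.
Adding the 3 years base period to September 2, 1998 gives a deadline of September 2, 2001, before any tolling.
The period was tolled for 272 days by the plaintiff's legal incapacity (January 9, 1999 to October 8, 1999), pushing the deadline to June 1, 2002.
Nothing else in the chronology tolls or restarts the period.

June 1, 2002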